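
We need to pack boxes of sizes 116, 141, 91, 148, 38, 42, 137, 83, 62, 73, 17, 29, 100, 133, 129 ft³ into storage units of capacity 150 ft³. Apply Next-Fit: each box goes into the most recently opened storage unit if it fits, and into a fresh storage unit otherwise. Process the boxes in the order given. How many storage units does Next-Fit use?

storage unit 1: place 116 ft³, 34 ft³ left
storage unit 2: place 141 ft³, 9 ft³ left
storage unit 3: place 91 ft³, 59 ft³ left
storage unit 4: place 148 ft³, 2 ft³ left
storage unit 5: place 38 ft³, 112 ft³ left
storage unit 5: place 42 ft³, 70 ft³ left
storage unit 6: place 137 ft³, 13 ft³ left
storage unit 7: place 83 ft³, 67 ft³ left
storage unit 7: place 62 ft³, 5 ft³ left
storage unit 8: place 73 ft³, 77 ft³ left
storage unit 8: place 17 ft³, 60 ft³ left
storage unit 8: place 29 ft³, 31 ft³ left
storage unit 9: place 100 ft³, 50 ft³ left
storage unit 10: place 133 ft³, 17 ft³ left
storage unit 11: place 129 ft³, 21 ft³ left
Final storage units: [116] [141] [91] [148] [38,42] [137] [83,62] [73,17,29] [100] [133] [129].

11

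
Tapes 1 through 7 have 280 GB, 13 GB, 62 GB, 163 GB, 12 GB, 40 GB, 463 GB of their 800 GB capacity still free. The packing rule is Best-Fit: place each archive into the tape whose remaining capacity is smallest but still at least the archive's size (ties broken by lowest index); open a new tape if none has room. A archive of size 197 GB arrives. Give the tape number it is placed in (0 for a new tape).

Tapes with room: tape 1 (280 GB), tape 7 (463 GB).
Tightest fit is tape 1 with 280 GB free.

1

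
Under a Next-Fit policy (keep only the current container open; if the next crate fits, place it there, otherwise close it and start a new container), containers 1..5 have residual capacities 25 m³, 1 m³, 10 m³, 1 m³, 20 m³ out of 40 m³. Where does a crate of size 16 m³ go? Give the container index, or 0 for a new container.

5

Next-Fit only looks at container 5, which has 20 m³ free.
16 m³ fits there.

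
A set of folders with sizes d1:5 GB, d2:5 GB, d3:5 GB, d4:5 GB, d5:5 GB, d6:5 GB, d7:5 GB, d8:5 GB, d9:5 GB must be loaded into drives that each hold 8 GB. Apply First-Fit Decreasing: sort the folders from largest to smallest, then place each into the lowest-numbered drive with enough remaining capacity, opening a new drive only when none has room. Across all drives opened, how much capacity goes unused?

Sorted descending: 5, 5, 5, 5, 5, 5, 5, 5, 5.
5 GB → drive 1 (remaining 3 GB)
5 GB → drive 2 (remaining 3 GB)
5 GB → drive 3 (remaining 3 GB)
5 GB → drive 4 (remaining 3 GB)
5 GB → drive 5 (remaining 3 GB)
5 GB → drive 6 (remaining 3 GB)
5 GB → drive 7 (remaining 3 GB)
5 GB → drive 8 (remaining 3 GB)
5 GB → drive 9 (remaining 3 GB)
9 drives × 8 GB = 72 GB; used 45 GB; unused 27 GB.

27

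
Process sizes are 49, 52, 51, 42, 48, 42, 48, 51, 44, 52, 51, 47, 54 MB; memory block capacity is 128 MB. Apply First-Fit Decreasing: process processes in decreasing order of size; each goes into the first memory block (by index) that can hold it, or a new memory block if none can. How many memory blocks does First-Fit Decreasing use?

6

Sorted descending: 54, 52, 52, 51, 51, 51, 49, 48, 48, 47, 44, 42, 42.
Put 54 MB in memory block 1; 74 MB remain.
Put 52 MB in memory block 1; 22 MB remain.
Put 52 MB in memory block 2; 76 MB remain.
Put 51 MB in memory block 2; 25 MB remain.
Put 51 MB in memory block 3; 77 MB remain.
Put 51 MB in memory block 3; 26 MB remain.
Put 49 MB in memory block 4; 79 MB remain.
Put 48 MB in memory block 4; 31 MB remain.
Put 48 MB in memory block 5; 80 MB remain.
Put 47 MB in memory block 5; 33 MB remain.
Put 44 MB in memory block 6; 84 MB remain.
Put 42 MB in memory block 6; 42 MB remain.
Put 42 MB in memory block 6; 0 MB remain.
Final memory blocks: [54,52] [52,51] [51,51] [49,48] [48,47] [44,42,42].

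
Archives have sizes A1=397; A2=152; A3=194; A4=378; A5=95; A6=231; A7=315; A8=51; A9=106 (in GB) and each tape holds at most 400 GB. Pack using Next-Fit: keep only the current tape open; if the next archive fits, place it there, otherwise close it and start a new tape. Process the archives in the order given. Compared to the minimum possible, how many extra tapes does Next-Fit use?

Next-Fit: [397] [152,194] [378] [95,231] [315,51] [106] → 6 tapes.
Total size 1919 GB; any packing needs at least ⌈1919/400⌉ = 5 tapes.
An optimal packing achieves that bound: [397] [378] [315,51] [231,152] [194,106,95] → 5 tapes.
Excess: 6 − 5 = 1.

1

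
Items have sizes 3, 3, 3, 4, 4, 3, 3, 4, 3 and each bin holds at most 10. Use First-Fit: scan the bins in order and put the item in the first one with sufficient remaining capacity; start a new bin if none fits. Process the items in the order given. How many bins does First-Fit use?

4

bin 1: place 3, 7 left
bin 1: place 3, 4 left
bin 1: place 3, 1 left
bin 2: place 4, 6 left
bin 2: place 4, 2 left
bin 3: place 3, 7 left
bin 3: place 3, 4 left
bin 3: place 4, 0 left
bin 4: place 3, 7 left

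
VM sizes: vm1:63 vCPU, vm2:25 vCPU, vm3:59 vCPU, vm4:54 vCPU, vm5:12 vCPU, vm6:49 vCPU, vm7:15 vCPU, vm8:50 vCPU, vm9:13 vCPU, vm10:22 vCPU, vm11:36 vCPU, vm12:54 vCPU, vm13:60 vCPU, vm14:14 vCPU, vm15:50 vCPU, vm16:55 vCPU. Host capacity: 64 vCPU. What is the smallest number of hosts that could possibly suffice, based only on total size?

Total size = 63 + 25 + 59 + 54 + 12 + 49 + 15 + 50 + 13 + 22 + 36 + 54 + 60 + 14 + 50 + 55 = 631 vCPU.
⌈631 / 64⌉ = 10.

10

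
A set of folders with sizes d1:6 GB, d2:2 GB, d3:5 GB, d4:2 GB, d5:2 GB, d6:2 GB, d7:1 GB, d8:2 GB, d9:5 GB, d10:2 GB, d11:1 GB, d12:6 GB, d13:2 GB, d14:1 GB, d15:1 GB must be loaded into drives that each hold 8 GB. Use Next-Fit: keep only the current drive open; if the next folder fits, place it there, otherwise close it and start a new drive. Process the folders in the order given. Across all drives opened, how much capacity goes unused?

8

Put d1 (6 GB) in drive 1; 2 GB remain.
Put d2 (2 GB) in drive 1; 0 GB remain.
Put d3 (5 GB) in drive 2; 3 GB remain.
Put d4 (2 GB) in drive 2; 1 GB remain.
Put d5 (2 GB) in drive 3; 6 GB remain.
Put d6 (2 GB) in drive 3; 4 GB remain.
Put d7 (1 GB) in drive 3; 3 GB remain.
Put d8 (2 GB) in drive 3; 1 GB remain.
Put d9 (5 GB) in drive 4; 3 GB remain.
Put d10 (2 GB) in drive 4; 1 GB remain.
Put d11 (1 GB) in drive 4; 0 GB remain.
Put d12 (6 GB) in drive 5; 2 GB remain.
Put d13 (2 GB) in drive 5; 0 GB remain.
Put d14 (1 GB) in drive 6; 7 GB remain.
Put d15 (1 GB) in drive 6; 6 GB remain.
6 drives × 8 GB = 48 GB; used 40 GB; unused 8 GB.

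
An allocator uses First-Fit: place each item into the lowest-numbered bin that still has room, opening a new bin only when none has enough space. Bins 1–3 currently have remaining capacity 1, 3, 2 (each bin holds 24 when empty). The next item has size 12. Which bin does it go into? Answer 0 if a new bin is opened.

No bin has ≥ 12 free, so a new bin is opened.

0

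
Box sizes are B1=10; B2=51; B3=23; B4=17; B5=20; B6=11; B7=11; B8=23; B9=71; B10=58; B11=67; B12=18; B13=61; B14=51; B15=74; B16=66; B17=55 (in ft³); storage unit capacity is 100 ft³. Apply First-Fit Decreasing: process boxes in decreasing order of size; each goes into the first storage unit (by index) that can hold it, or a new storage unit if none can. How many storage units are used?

9

Sorted descending: 74, 71, 67, 66, 61, 58, 55, 51, 51, 23, 23, 20, 18, 17, 11, 11, 10.
storage unit 1: place 74 ft³, 26 ft³ left
storage unit 2: place 71 ft³, 29 ft³ left
storage unit 3: place 67 ft³, 33 ft³ left
storage unit 4: place 66 ft³, 34 ft³ left
storage unit 5: place 61 ft³, 39 ft³ left
storage unit 6: place 58 ft³, 42 ft³ left
storage unit 7: place 55 ft³, 45 ft³ left
storage unit 8: place 51 ft³, 49 ft³ left
storage unit 9: place 51 ft³, 49 ft³ left
storage unit 1: place 23 ft³, 3 ft³ left
storage unit 2: place 23 ft³, 6 ft³ left
storage unit 3: place 20 ft³, 13 ft³ left
storage unit 4: place 18 ft³, 16 ft³ left
storage unit 5: place 17 ft³, 22 ft³ left
storage unit 3: place 11 ft³, 2 ft³ left
storage unit 4: place 11 ft³, 5 ft³ left
storage unit 5: place 10 ft³, 12 ft³ left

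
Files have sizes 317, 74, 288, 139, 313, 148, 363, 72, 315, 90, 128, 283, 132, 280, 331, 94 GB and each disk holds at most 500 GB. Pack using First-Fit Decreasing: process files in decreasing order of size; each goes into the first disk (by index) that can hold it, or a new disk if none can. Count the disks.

8 disks

Sorted descending: 363, 331, 317, 315, 313, 288, 283, 280, 148, 139, 132, 128, 94, 90, 74, 72.
Put 363 GB in disk 1; 137 GB remain.
Put 331 GB in disk 2; 169 GB remain.
Put 317 GB in disk 3; 183 GB remain.
Put 315 GB in disk 4; 185 GB remain.
Put 313 GB in disk 5; 187 GB remain.
Put 288 GB in disk 6; 212 GB remain.
Put 283 GB in disk 7; 217 GB remain.
Put 280 GB in disk 8; 220 GB remain.
Put 148 GB in disk 2; 21 GB remain.
Put 139 GB in disk 3; 44 GB remain.
Put 132 GB in disk 1; 5 GB remain.
Put 128 GB in disk 4; 57 GB remain.
Put 94 GB in disk 5; 93 GB remain.
Put 90 GB in disk 5; 3 GB remain.
Put 74 GB in disk 6; 138 GB remain.
Put 72 GB in disk 6; 66 GB remain.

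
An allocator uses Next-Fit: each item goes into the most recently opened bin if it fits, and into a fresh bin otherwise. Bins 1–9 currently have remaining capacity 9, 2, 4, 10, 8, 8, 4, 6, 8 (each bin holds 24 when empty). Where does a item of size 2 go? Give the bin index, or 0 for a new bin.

Next-Fit only looks at bin 9, which has 8 free.
2 fits there.

9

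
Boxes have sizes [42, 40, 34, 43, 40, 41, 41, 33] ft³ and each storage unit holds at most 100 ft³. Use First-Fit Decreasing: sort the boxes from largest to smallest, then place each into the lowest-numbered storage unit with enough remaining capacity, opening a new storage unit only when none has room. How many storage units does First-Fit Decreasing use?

Sorted descending: 43, 42, 41, 41, 40, 40, 34, 33.
Put 43 ft³ in storage unit 1; 57 ft³ remain.
Put 42 ft³ in storage unit 1; 15 ft³ remain.
Put 41 ft³ in storage unit 2; 59 ft³ remain.
Put 41 ft³ in storage unit 2; 18 ft³ remain.
Put 40 ft³ in storage unit 3; 60 ft³ remain.
Put 40 ft³ in storage unit 3; 20 ft³ remain.
Put 34 ft³ in storage unit 4; 66 ft³ remain.
Put 33 ft³ in storage unit 4; 33 ft³ remain.

4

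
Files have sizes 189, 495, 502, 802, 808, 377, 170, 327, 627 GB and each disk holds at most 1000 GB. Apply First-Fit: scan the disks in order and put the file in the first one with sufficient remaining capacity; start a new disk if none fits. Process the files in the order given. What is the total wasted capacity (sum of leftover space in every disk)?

189 GB → disk 1 (remaining 811 GB)
495 GB → disk 1 (remaining 316 GB)
502 GB → disk 2 (remaining 498 GB)
802 GB → disk 3 (remaining 198 GB)
808 GB → disk 4 (remaining 192 GB)
377 GB → disk 2 (remaining 121 GB)
170 GB → disk 1 (remaining 146 GB)
327 GB → disk 5 (remaining 673 GB)
627 GB → disk 5 (remaining 46 GB)
5 disks × 1000 GB = 5000 GB; used 4297 GB; unused 703 GB.

703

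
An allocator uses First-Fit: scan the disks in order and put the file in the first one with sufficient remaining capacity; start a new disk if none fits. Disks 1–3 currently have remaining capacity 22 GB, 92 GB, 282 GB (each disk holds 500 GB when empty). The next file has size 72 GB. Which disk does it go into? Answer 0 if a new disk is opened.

2

Disks with room: disk 2 (92 GB), disk 3 (282 GB).
The first with room is disk 2.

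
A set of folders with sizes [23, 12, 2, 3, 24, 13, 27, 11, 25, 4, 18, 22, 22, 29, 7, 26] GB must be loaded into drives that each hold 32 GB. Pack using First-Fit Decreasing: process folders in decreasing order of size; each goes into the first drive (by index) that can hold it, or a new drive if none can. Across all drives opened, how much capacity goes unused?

52

Sorted descending: 29, 27, 26, 25, 24, 23, 22, 22, 18, 13, 12, 11, 7, 4, 3, 2.
Put 29 GB in drive 1; 3 GB remain.
Put 27 GB in drive 2; 5 GB remain.
Put 26 GB in drive 3; 6 GB remain.
Put 25 GB in drive 4; 7 GB remain.
Put 24 GB in drive 5; 8 GB remain.
Put 23 GB in drive 6; 9 GB remain.
Put 22 GB in drive 7; 10 GB remain.
Put 22 GB in drive 8; 10 GB remain.
Put 18 GB in drive 9; 14 GB remain.
Put 13 GB in drive 9; 1 GB remain.
Put 12 GB in drive 10; 20 GB remain.
Put 11 GB in drive 10; 9 GB remain.
Put 7 GB in drive 4; 0 GB remain.
Put 4 GB in drive 2; 1 GB remain.
Put 3 GB in drive 1; 0 GB remain.
Put 2 GB in drive 3; 4 GB remain.
10 drives × 32 GB = 320 GB; used 268 GB; unused 52 GB.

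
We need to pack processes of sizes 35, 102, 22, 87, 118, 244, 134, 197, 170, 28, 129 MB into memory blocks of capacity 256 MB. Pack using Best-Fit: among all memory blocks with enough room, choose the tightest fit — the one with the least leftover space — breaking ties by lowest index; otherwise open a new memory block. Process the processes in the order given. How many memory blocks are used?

6

memory block 1: place 35 MB, 221 MB left
memory block 1: place 102 MB, 119 MB left
memory block 1: place 22 MB, 97 MB left
memory block 1: place 87 MB, 10 MB left
memory block 2: place 118 MB, 138 MB left
memory block 3: place 244 MB, 12 MB left
memory block 2: place 134 MB, 4 MB left
memory block 4: place 197 MB, 59 MB left
memory block 5: place 170 MB, 86 MB left
memory block 4: place 28 MB, 31 MB left
memory block 6: place 129 MB, 127 MB left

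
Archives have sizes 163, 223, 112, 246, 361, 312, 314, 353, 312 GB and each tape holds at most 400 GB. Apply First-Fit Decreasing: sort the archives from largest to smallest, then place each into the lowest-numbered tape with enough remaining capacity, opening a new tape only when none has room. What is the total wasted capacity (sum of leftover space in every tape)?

Sorted descending: 361, 353, 314, 312, 312, 246, 223, 163, 112.
361 GB → tape 1 (remaining 39 GB)
353 GB → tape 2 (remaining 47 GB)
314 GB → tape 3 (remaining 86 GB)
312 GB → tape 4 (remaining 88 GB)
312 GB → tape 5 (remaining 88 GB)
246 GB → tape 6 (remaining 154 GB)
223 GB → tape 7 (remaining 177 GB)
163 GB → tape 7 (remaining 14 GB)
112 GB → tape 6 (remaining 42 GB)
7 tapes × 400 GB = 2800 GB; used 2396 GB; unused 404 GB.

404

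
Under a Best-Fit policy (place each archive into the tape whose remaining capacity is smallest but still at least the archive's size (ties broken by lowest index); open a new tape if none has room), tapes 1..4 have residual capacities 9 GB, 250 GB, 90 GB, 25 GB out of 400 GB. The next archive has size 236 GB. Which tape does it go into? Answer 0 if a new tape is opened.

Tapes with room: tape 2 (250 GB).
Tightest fit is tape 2 with 250 GB free.

2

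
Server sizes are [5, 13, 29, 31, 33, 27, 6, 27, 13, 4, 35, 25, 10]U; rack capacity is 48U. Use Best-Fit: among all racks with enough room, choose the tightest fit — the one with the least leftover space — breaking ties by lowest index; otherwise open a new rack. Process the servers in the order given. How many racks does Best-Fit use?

7

rack 1: place 5U, 43U left
rack 1: place 13U, 30U left
rack 1: place 29U, 1U left
rack 2: place 31U, 17U left
rack 3: place 33U, 15U left
rack 4: place 27U, 21U left
rack 3: place 6U, 9U left
rack 5: place 27U, 21U left
rack 2: place 13U, 4U left
rack 2: place 4U, 0U left
rack 6: place 35U, 13U left
rack 7: place 25U, 23U left
rack 6: place 10U, 3U left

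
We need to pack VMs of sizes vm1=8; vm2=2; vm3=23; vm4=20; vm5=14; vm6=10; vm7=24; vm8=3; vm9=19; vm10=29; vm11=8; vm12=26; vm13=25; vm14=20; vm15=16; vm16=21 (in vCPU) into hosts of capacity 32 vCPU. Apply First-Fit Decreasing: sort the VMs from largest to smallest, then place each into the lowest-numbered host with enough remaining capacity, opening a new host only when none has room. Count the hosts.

Sorted descending: 29, 26, 25, 24, 23, 21, 20, 20, 19, 16, 14, 10, 8, 8, 3, 2.
Put 29 vCPU in host 1; 3 vCPU remain.
Put 26 vCPU in host 2; 6 vCPU remain.
Put 25 vCPU in host 3; 7 vCPU remain.
Put 24 vCPU in host 4; 8 vCPU remain.
Put 23 vCPU in host 5; 9 vCPU remain.
Put 21 vCPU in host 6; 11 vCPU remain.
Put 20 vCPU in host 7; 12 vCPU remain.
Put 20 vCPU in host 8; 12 vCPU remain.
Put 19 vCPU in host 9; 13 vCPU remain.
Put 16 vCPU in host 10; 16 vCPU remain.
Put 14 vCPU in host 10; 2 vCPU remain.
Put 10 vCPU in host 6; 1 vCPU remain.
Put 8 vCPU in host 4; 0 vCPU remain.
Put 8 vCPU in host 5; 1 vCPU remain.
Put 3 vCPU in host 1; 0 vCPU remain.
Put 2 vCPU in host 2; 4 vCPU remain.

10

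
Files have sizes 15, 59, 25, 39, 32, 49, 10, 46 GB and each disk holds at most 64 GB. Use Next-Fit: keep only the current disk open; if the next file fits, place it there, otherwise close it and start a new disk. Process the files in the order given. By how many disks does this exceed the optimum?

Next-Fit: [15] [59] [25,39] [32] [49,10] [46] → 6 disks.
Total size 275 GB; any packing needs at least ⌈275/64⌉ = 5 disks.
An optimal packing achieves that bound: [59] [49,15] [46,10] [39,25] [32] → 5 disks.
Excess: 6 − 5 = 1.

1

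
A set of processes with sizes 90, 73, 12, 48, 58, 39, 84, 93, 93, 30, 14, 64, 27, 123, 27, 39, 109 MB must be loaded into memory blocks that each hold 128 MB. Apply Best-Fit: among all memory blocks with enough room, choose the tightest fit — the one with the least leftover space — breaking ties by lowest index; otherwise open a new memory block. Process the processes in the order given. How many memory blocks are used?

9 memory blocks

Put 90 MB in memory block 1; 38 MB remain.
Put 73 MB in memory block 2; 55 MB remain.
Put 12 MB in memory block 1; 26 MB remain.
Put 48 MB in memory block 2; 7 MB remain.
Put 58 MB in memory block 3; 70 MB remain.
Put 39 MB in memory block 3; 31 MB remain.
Put 84 MB in memory block 4; 44 MB remain.
Put 93 MB in memory block 5; 35 MB remain.
Put 93 MB in memory block 6; 35 MB remain.
Put 30 MB in memory block 3; 1 MB remain.
Put 14 MB in memory block 1; 12 MB remain.
Put 64 MB in memory block 7; 64 MB remain.
Put 27 MB in memory block 5; 8 MB remain.
Put 123 MB in memory block 8; 5 MB remain.
Put 27 MB in memory block 6; 8 MB remain.
Put 39 MB in memory block 4; 5 MB remain.
Put 109 MB in memory block 9; 19 MB remain.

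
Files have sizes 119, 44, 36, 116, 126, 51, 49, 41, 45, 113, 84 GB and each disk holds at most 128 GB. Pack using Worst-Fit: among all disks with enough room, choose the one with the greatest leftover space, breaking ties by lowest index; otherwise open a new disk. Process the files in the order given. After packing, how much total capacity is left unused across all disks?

200

Put 119 GB in disk 1; 9 GB remain.
Put 44 GB in disk 2; 84 GB remain.
Put 36 GB in disk 2; 48 GB remain.
Put 116 GB in disk 3; 12 GB remain.
Put 126 GB in disk 4; 2 GB remain.
Put 51 GB in disk 5; 77 GB remain.
Put 49 GB in disk 5; 28 GB remain.
Put 41 GB in disk 2; 7 GB remain.
Put 45 GB in disk 6; 83 GB remain.
Put 113 GB in disk 7; 15 GB remain.
Put 84 GB in disk 8; 44 GB remain.
8 disks × 128 GB = 1024 GB; used 824 GB; unused 200 GB.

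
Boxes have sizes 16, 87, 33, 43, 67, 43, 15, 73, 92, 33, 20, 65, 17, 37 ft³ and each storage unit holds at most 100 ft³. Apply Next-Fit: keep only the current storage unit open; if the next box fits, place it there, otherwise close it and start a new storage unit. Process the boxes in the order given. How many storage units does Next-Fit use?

storage unit 1: place 16 ft³, 84 ft³ left
storage unit 2: place 87 ft³, 13 ft³ left
storage unit 3: place 33 ft³, 67 ft³ left
storage unit 3: place 43 ft³, 24 ft³ left
storage unit 4: place 67 ft³, 33 ft³ left
storage unit 5: place 43 ft³, 57 ft³ left
storage unit 5: place 15 ft³, 42 ft³ left
storage unit 6: place 73 ft³, 27 ft³ left
storage unit 7: place 92 ft³, 8 ft³ left
storage unit 8: place 33 ft³, 67 ft³ left
storage unit 8: place 20 ft³, 47 ft³ left
storage unit 9: place 65 ft³, 35 ft³ left
storage unit 9: place 17 ft³, 18 ft³ left
storage unit 10: place 37 ft³, 63 ft³ left
Final storage units: [16] [87] [33,43] [67] [43,15] [73] [92] [33,20] [65,17] [37].

10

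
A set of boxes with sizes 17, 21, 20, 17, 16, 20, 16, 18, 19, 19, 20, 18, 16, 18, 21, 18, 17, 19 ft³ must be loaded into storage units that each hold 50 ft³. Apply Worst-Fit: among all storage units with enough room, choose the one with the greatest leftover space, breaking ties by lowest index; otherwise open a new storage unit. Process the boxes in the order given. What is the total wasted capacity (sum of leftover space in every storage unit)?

storage unit 1: place 17 ft³, 33 ft³ left
storage unit 1: place 21 ft³, 12 ft³ left
storage unit 2: place 20 ft³, 30 ft³ left
storage unit 2: place 17 ft³, 13 ft³ left
storage unit 3: place 16 ft³, 34 ft³ left
storage unit 3: place 20 ft³, 14 ft³ left
storage unit 4: place 16 ft³, 34 ft³ left
storage unit 4: place 18 ft³, 16 ft³ left
storage unit 5: place 19 ft³, 31 ft³ left
storage unit 5: place 19 ft³, 12 ft³ left
storage unit 6: place 20 ft³, 30 ft³ left
storage unit 6: place 18 ft³, 12 ft³ left
storage unit 4: place 16 ft³, 0 ft³ left
storage unit 7: place 18 ft³, 32 ft³ left
storage unit 7: place 21 ft³, 11 ft³ left
storage unit 8: place 18 ft³, 32 ft³ left
storage unit 8: place 17 ft³, 15 ft³ left
storage unit 9: place 19 ft³, 31 ft³ left
9 storage units × 50 ft³ = 450 ft³; used 330 ft³; unused 120 ft³.

120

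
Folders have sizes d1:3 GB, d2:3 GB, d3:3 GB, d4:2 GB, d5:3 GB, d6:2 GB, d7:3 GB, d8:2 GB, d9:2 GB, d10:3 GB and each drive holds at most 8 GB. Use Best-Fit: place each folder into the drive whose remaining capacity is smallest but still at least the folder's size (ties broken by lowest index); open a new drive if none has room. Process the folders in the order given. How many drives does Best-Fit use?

4

d1 (3 GB) → drive 1 (remaining 5 GB)
d2 (3 GB) → drive 1 (remaining 2 GB)
d3 (3 GB) → drive 2 (remaining 5 GB)
d4 (2 GB) → drive 1 (remaining 0 GB)
d5 (3 GB) → drive 2 (remaining 2 GB)
d6 (2 GB) → drive 2 (remaining 0 GB)
d7 (3 GB) → drive 3 (remaining 5 GB)
d8 (2 GB) → drive 3 (remaining 3 GB)
d9 (2 GB) → drive 3 (remaining 1 GB)
d10 (3 GB) → drive 4 (remaining 5 GB)
Final drives: [3,3,2] [3,3,2] [3,2,2] [3].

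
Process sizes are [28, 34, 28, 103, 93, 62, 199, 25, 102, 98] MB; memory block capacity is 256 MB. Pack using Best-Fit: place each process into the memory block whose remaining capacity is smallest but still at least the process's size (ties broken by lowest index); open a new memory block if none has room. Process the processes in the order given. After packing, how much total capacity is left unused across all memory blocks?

252

28 MB → memory block 1 (remaining 228 MB)
34 MB → memory block 1 (remaining 194 MB)
28 MB → memory block 1 (remaining 166 MB)
103 MB → memory block 1 (remaining 63 MB)
93 MB → memory block 2 (remaining 163 MB)
62 MB → memory block 1 (remaining 1 MB)
199 MB → memory block 3 (remaining 57 MB)
25 MB → memory block 3 (remaining 32 MB)
102 MB → memory block 2 (remaining 61 MB)
98 MB → memory block 4 (remaining 158 MB)
4 memory blocks × 256 MB = 1024 MB; used 772 MB; unused 252 MB.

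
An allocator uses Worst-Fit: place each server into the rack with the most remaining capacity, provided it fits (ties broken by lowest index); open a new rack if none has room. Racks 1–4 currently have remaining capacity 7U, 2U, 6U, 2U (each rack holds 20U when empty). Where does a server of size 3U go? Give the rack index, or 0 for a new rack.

1

Racks with room: rack 1 (7U), rack 3 (6U).
Most room is rack 1 with 7U free.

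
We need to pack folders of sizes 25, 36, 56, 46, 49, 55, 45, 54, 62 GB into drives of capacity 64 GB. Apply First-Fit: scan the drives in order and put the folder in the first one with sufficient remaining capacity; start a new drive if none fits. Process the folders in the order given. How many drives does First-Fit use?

drive 1: place 25 GB, 39 GB left
drive 1: place 36 GB, 3 GB left
drive 2: place 56 GB, 8 GB left
drive 3: place 46 GB, 18 GB left
drive 4: place 49 GB, 15 GB left
drive 5: place 55 GB, 9 GB left
drive 6: place 45 GB, 19 GB left
drive 7: place 54 GB, 10 GB left
drive 8: place 62 GB, 2 GB left
Final drives: [25,36] [56] [46] [49] [55] [45] [54] [62].

8 drives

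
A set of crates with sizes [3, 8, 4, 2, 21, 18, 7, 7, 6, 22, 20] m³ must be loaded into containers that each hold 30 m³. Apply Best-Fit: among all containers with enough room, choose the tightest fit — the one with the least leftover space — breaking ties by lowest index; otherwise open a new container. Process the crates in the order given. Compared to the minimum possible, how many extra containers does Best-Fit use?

1

Best-Fit: [3,8,4,2,6] [21,7] [18,7] [22] [20] → 5 containers.
Total size 118 m³; any packing needs at least ⌈118/30⌉ = 4 containers.
An optimal packing achieves that bound: [22,8] [21,7,2] [20,7,3] [18,6,4] → 4 containers.
Excess: 5 − 4 = 1.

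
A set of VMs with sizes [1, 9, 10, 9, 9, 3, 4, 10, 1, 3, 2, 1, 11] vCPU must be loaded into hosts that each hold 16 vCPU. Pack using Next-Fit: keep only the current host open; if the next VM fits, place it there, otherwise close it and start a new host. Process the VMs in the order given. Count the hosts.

6

1 vCPU → host 1 (remaining 15 vCPU)
9 vCPU → host 1 (remaining 6 vCPU)
10 vCPU → host 2 (remaining 6 vCPU)
9 vCPU → host 3 (remaining 7 vCPU)
9 vCPU → host 4 (remaining 7 vCPU)
3 vCPU → host 4 (remaining 4 vCPU)
4 vCPU → host 4 (remaining 0 vCPU)
10 vCPU → host 5 (remaining 6 vCPU)
1 vCPU → host 5 (remaining 5 vCPU)
3 vCPU → host 5 (remaining 2 vCPU)
2 vCPU → host 5 (remaining 0 vCPU)
1 vCPU → host 6 (remaining 15 vCPU)
11 vCPU → host 6 (remaining 4 vCPU)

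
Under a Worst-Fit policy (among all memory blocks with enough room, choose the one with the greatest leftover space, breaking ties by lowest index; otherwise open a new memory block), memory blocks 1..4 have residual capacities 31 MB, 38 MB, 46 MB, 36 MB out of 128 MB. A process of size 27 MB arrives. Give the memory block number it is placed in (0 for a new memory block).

3

Memory blocks with room: memory block 1 (31 MB), memory block 2 (38 MB), memory block 3 (46 MB), memory block 4 (36 MB).
Most room is memory block 3 with 46 MB free.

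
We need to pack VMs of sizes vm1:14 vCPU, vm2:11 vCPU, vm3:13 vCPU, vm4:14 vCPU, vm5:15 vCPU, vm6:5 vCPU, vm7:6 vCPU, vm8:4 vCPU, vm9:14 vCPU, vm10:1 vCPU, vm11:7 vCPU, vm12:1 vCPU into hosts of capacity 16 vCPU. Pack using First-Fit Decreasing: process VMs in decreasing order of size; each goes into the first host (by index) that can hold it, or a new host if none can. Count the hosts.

8 hosts

Sorted descending: 15, 14, 14, 14, 13, 11, 7, 6, 5, 4, 1, 1.
15 vCPU → host 1 (remaining 1 vCPU)
14 vCPU → host 2 (remaining 2 vCPU)
14 vCPU → host 3 (remaining 2 vCPU)
14 vCPU → host 4 (remaining 2 vCPU)
13 vCPU → host 5 (remaining 3 vCPU)
11 vCPU → host 6 (remaining 5 vCPU)
7 vCPU → host 7 (remaining 9 vCPU)
6 vCPU → host 7 (remaining 3 vCPU)
5 vCPU → host 6 (remaining 0 vCPU)
4 vCPU → host 8 (remaining 12 vCPU)
1 vCPU → host 1 (remaining 0 vCPU)
1 vCPU → host 2 (remaining 1 vCPU)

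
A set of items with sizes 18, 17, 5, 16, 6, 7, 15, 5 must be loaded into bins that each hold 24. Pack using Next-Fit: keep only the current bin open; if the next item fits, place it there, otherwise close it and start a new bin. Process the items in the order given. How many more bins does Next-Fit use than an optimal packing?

Next-Fit: [18] [17,5] [16,6] [7,15] [5] → 5 bins.
Total size 89; any packing needs at least ⌈89/24⌉ = 4 bins.
An optimal packing achieves that bound: [18,6] [17,7] [16,5] [15,5] → 4 bins.
Excess: 5 − 4 = 1.

1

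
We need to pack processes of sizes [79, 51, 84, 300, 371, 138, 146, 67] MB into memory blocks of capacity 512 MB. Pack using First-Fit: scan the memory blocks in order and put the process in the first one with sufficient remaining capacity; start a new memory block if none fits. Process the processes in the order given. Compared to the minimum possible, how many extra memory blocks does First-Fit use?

0

First-Fit: [79,51,84,138,146] [300,67] [371] → 3 memory blocks.
Total size 1236 MB; any packing needs at least ⌈1236/512⌉ = 3 memory blocks.
So 3 is already optimal.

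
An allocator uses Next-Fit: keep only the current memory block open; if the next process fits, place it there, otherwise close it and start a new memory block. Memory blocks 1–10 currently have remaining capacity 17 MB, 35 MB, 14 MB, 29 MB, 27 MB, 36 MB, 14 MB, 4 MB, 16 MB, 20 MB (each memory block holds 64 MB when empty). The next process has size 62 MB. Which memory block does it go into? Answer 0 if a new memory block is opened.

0

Next-Fit only looks at memory block 10, which has 20 MB free.
62 MB does not fit, so a new memory block is opened.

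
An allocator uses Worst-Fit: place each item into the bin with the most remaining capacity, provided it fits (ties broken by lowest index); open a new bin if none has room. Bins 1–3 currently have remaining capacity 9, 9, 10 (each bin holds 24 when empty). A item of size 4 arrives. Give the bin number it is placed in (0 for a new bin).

3

Bins with room: bin 1 (9), bin 2 (9), bin 3 (10).
Most room is bin 3 with 10 free.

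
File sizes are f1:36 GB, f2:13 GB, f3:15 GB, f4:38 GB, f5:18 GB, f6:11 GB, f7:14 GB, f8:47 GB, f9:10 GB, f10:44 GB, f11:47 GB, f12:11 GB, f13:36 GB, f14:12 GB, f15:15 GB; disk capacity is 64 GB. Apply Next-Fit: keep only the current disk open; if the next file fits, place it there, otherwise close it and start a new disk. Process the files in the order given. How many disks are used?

7

disk 1: place f1 (36 GB), 28 GB left
disk 1: place f2 (13 GB), 15 GB left
disk 1: place f3 (15 GB), 0 GB left
disk 2: place f4 (38 GB), 26 GB left
disk 2: place f5 (18 GB), 8 GB left
disk 3: place f6 (11 GB), 53 GB left
disk 3: place f7 (14 GB), 39 GB left
disk 4: place f8 (47 GB), 17 GB left
disk 4: place f9 (10 GB), 7 GB left
disk 5: place f10 (44 GB), 20 GB left
disk 6: place f11 (47 GB), 17 GB left
disk 6: place f12 (11 GB), 6 GB left
disk 7: place f13 (36 GB), 28 GB left
disk 7: place f14 (12 GB), 16 GB left
disk 7: place f15 (15 GB), 1 GB left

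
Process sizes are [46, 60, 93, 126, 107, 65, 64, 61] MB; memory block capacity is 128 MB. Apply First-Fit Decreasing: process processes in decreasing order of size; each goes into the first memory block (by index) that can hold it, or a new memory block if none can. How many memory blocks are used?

Sorted descending: 126, 107, 93, 65, 64, 61, 60, 46.
memory block 1: place 126 MB, 2 MB left
memory block 2: place 107 MB, 21 MB left
memory block 3: place 93 MB, 35 MB left
memory block 4: place 65 MB, 63 MB left
memory block 5: place 64 MB, 64 MB left
memory block 4: place 61 MB, 2 MB left
memory block 5: place 60 MB, 4 MB left
memory block 6: place 46 MB, 82 MB left
Final memory blocks: [126] [107] [93] [65,61] [64,60] [46].

6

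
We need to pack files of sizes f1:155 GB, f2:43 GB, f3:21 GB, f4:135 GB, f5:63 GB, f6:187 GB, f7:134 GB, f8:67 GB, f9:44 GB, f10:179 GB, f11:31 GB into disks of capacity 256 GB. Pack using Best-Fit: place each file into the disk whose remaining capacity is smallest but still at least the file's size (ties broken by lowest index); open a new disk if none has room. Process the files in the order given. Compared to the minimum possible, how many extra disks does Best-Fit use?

Best-Fit: [155,43,21,31] [135,63,44] [187,67] [134] [179] → 5 disks.
Total size 1059 GB; any packing needs at least ⌈1059/256⌉ = 5 disks.
So 5 is already optimal.

0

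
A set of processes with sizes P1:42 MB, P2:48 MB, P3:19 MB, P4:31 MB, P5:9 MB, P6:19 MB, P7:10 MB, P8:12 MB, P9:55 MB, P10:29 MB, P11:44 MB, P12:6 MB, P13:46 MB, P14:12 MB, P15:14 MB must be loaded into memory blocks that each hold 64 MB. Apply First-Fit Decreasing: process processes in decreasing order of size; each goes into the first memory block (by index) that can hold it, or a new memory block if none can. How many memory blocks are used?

7 memory blocks

Sorted descending: 55, 48, 46, 44, 42, 31, 29, 19, 19, 14, 12, 12, 10, 9, 6.
55 MB → memory block 1 (remaining 9 MB)
48 MB → memory block 2 (remaining 16 MB)
46 MB → memory block 3 (remaining 18 MB)
44 MB → memory block 4 (remaining 20 MB)
42 MB → memory block 5 (remaining 22 MB)
31 MB → memory block 6 (remaining 33 MB)
29 MB → memory block 6 (remaining 4 MB)
19 MB → memory block 4 (remaining 1 MB)
19 MB → memory block 5 (remaining 3 MB)
14 MB → memory block 2 (remaining 2 MB)
12 MB → memory block 3 (remaining 6 MB)
12 MB → memory block 7 (remaining 52 MB)
10 MB → memory block 7 (remaining 42 MB)
9 MB → memory block 1 (remaining 0 MB)
6 MB → memory block 3 (remaining 0 MB)
Final memory blocks: [55,9] [48,14] [46,12,6] [44,19] [42,19] [31,29] [12,10].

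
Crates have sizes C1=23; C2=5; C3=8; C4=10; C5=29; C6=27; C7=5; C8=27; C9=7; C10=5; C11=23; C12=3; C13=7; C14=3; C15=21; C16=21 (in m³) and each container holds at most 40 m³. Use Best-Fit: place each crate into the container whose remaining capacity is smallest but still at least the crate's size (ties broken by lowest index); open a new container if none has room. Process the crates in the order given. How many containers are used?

Put C1 (23 m³) in container 1; 17 m³ remain.
Put C2 (5 m³) in container 1; 12 m³ remain.
Put C3 (8 m³) in container 1; 4 m³ remain.
Put C4 (10 m³) in container 2; 30 m³ remain.
Put C5 (29 m³) in container 2; 1 m³ remain.
Put C6 (27 m³) in container 3; 13 m³ remain.
Put C7 (5 m³) in container 3; 8 m³ remain.
Put C8 (27 m³) in container 4; 13 m³ remain.
Put C9 (7 m³) in container 3; 1 m³ remain.
Put C10 (5 m³) in container 4; 8 m³ remain.
Put C11 (23 m³) in container 5; 17 m³ remain.
Put C12 (3 m³) in container 1; 1 m³ remain.
Put C13 (7 m³) in container 4; 1 m³ remain.
Put C14 (3 m³) in container 5; 14 m³ remain.
Put C15 (21 m³) in container 6; 19 m³ remain.
Put C16 (21 m³) in container 7; 19 m³ remain.

7 containers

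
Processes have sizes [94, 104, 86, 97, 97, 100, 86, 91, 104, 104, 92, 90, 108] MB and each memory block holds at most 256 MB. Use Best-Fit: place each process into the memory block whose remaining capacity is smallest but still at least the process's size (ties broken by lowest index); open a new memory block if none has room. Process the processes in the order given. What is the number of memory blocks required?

memory block 1: place 94 MB, 162 MB left
memory block 1: place 104 MB, 58 MB left
memory block 2: place 86 MB, 170 MB left
memory block 2: place 97 MB, 73 MB left
memory block 3: place 97 MB, 159 MB left
memory block 3: place 100 MB, 59 MB left
memory block 4: place 86 MB, 170 MB left
memory block 4: place 91 MB, 79 MB left
memory block 5: place 104 MB, 152 MB left
memory block 5: place 104 MB, 48 MB left
memory block 6: place 92 MB, 164 MB left
memory block 6: place 90 MB, 74 MB left
memory block 7: place 108 MB, 148 MB left
Final memory blocks: [94,104] [86,97] [97,100] [86,91] [104,104] [92,90] [108].

7 memory blocks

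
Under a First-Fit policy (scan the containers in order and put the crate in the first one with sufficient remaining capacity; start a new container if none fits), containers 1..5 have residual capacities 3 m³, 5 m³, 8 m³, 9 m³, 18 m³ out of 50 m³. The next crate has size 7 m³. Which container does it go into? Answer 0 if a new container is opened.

Containers with room: container 3 (8 m³), container 4 (9 m³), container 5 (18 m³).
The first with room is container 3.

3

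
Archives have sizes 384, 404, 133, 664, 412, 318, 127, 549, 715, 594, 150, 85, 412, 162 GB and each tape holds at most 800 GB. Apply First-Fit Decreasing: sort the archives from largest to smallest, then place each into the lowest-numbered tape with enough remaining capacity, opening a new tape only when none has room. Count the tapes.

7

Sorted descending: 715, 664, 594, 549, 412, 412, 404, 384, 318, 162, 150, 133, 127, 85.
Put 715 GB in tape 1; 85 GB remain.
Put 664 GB in tape 2; 136 GB remain.
Put 594 GB in tape 3; 206 GB remain.
Put 549 GB in tape 4; 251 GB remain.
Put 412 GB in tape 5; 388 GB remain.
Put 412 GB in tape 6; 388 GB remain.
Put 404 GB in tape 7; 396 GB remain.
Put 384 GB in tape 5; 4 GB remain.
Put 318 GB in tape 6; 70 GB remain.
Put 162 GB in tape 3; 44 GB remain.
Put 150 GB in tape 4; 101 GB remain.
Put 133 GB in tape 2; 3 GB remain.
Put 127 GB in tape 7; 269 GB remain.
Put 85 GB in tape 1; 0 GB remain.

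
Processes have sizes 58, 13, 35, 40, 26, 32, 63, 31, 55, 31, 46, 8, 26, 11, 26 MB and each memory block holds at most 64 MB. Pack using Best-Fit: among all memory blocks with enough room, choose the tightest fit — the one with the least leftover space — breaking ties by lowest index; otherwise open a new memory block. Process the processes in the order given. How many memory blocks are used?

Put 58 MB in memory block 1; 6 MB remain.
Put 13 MB in memory block 2; 51 MB remain.
Put 35 MB in memory block 2; 16 MB remain.
Put 40 MB in memory block 3; 24 MB remain.
Put 26 MB in memory block 4; 38 MB remain.
Put 32 MB in memory block 4; 6 MB remain.
Put 63 MB in memory block 5; 1 MB remain.
Put 31 MB in memory block 6; 33 MB remain.
Put 55 MB in memory block 7; 9 MB remain.
Put 31 MB in memory block 6; 2 MB remain.
Put 46 MB in memory block 8; 18 MB remain.
Put 8 MB in memory block 7; 1 MB remain.
Put 26 MB in memory block 9; 38 MB remain.
Put 11 MB in memory block 2; 5 MB remain.
Put 26 MB in memory block 9; 12 MB remain.

9 memory blocks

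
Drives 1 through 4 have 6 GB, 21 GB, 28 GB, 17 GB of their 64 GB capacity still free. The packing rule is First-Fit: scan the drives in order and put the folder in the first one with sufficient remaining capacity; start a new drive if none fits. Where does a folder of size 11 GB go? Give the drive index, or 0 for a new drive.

2

Drives with room: drive 2 (21 GB), drive 3 (28 GB), drive 4 (17 GB).
The first with room is drive 2.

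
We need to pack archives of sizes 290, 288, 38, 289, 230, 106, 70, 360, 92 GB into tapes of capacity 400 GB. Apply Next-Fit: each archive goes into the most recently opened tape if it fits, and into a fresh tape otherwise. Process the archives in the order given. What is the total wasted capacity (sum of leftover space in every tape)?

tape 1: place 290 GB, 110 GB left
tape 2: place 288 GB, 112 GB left
tape 2: place 38 GB, 74 GB left
tape 3: place 289 GB, 111 GB left
tape 4: place 230 GB, 170 GB left
tape 4: place 106 GB, 64 GB left
tape 5: place 70 GB, 330 GB left
tape 6: place 360 GB, 40 GB left
tape 7: place 92 GB, 308 GB left
7 tapes × 400 GB = 2800 GB; used 1763 GB; unused 1037 GB.

1037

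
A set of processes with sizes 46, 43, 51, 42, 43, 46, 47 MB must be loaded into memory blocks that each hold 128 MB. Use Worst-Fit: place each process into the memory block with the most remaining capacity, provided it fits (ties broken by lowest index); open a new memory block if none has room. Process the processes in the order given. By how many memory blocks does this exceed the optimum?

Worst-Fit: [46,43] [51,42] [43,46] [47] → 4 memory blocks.
Total size 318 MB; any packing needs at least ⌈318/128⌉ = 3 memory blocks.
An optimal packing achieves that bound: [51,47] [46,46] [43,43,42] → 3 memory blocks.
Excess: 4 − 3 = 1.

1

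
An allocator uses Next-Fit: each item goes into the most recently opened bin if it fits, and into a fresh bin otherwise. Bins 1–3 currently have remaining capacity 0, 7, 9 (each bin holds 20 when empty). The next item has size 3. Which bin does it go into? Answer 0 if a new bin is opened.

Next-Fit only looks at bin 3, which has 9 free.
3 fits there.

3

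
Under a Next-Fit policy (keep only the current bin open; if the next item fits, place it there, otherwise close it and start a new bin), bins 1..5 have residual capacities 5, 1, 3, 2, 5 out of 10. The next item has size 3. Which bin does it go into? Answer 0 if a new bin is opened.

5

Next-Fit only looks at bin 5, which has 5 free.
3 fits there.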